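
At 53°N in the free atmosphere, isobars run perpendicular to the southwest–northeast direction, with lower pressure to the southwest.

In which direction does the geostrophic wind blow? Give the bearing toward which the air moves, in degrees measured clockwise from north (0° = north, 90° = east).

The pressure-gradient force points toward the southwest (bearing 225°).
Geostrophic balance: in the Northern Hemisphere the Coriolis force deflects motion to the right, so the geostrophic wind blows 90° to the right of the pressure-gradient force (low pressure on the left).
Rotating 225° by 90° clockwise gives 315° — the wind blows toward the northwest.

315°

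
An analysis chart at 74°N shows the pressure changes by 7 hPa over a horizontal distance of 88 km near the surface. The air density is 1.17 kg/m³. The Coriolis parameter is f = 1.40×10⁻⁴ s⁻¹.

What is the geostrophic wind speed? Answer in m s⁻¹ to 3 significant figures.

48.6 m s⁻¹

Pressure gradient: |∂P/∂n| = 700 Pa / 88000 m = 7.95×10⁻³ Pa/m
Geostrophic balance (pressure-gradient force = Coriolis force):
V_g = (1/(fρ)) |∂P/∂n| = 7.95×10⁻³ / (1.40×10⁻⁴ × 1.17) = 48.6 m/s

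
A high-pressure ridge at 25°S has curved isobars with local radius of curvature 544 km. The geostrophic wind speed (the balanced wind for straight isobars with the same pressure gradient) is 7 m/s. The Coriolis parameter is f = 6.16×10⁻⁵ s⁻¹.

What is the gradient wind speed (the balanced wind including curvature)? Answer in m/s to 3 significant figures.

Around a high, pressure-gradient force acts outward with centrifugal, so Coriolis balances both:
fV = (1/ρ)|∂P/∂n| + V²/R  →  V² − fR·V + fR·V_g = 0
With fR = 6.16×10⁻⁵ × 544×10³ m = 33.5 m/s:
V = [fR − √((fR)² − 4 fR V_g)]/2 = [33.5 − √(33.5² − 4×33.5×7)]/2 = 9.96 m/s
Supergeostrophic (V > V_g = 7 m/s), as expected around a high.

9.96 m/s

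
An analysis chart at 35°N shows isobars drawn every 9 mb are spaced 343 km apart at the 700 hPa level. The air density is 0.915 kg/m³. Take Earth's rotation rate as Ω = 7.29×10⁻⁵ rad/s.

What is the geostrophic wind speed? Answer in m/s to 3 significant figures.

34.3 m/s

Coriolis parameter at 35°N:
f = 2Ω sin φ = 2 × 7.29×10⁻⁵ × sin 35° = 8.36×10⁻⁵ s⁻¹
Pressure gradient: |∂P/∂n| = 900 Pa / 343000 m = 2.62×10⁻³ Pa/m
Geostrophic balance (pressure-gradient force = Coriolis force):
V_g = (1/(fρ)) |∂P/∂n| = 2.62×10⁻³ / (8.36×10⁻⁵ × 0.915) = 34.3 m/s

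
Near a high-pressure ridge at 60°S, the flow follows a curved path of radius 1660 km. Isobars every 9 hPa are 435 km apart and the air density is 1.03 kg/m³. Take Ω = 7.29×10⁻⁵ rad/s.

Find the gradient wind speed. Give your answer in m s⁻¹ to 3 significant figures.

17.3 m s⁻¹

Coriolis parameter at 60°S:
f = 2Ω sin φ = 2 × 7.29×10⁻⁵ × sin 60° = 1.26×10⁻⁴ s⁻¹
Pressure gradient: |∂P/∂n| = 900 Pa / 435000 m = 2.07×10⁻³ Pa/m
Geostrophic speed: V_g = |∂P/∂n|/(fρ) = 2.07×10⁻³/(1.26×10⁻⁴ × 1.03) = 15.9 m/s
Around a high, pressure-gradient force acts outward with centrifugal, so Coriolis balances both:
fV = (1/ρ)|∂P/∂n| + V²/R  →  V² − fR·V + fR·V_g = 0
With fR = 1.26×10⁻⁴ × 1660×10³ m = 210 m/s:
V = [fR − √((fR)² − 4 fR V_g)]/2 = [210 − √(210² − 4×210×15.9)]/2 = 17.3 m/s
Supergeostrophic (V > V_g = 15.9 m/s), as expected around a high.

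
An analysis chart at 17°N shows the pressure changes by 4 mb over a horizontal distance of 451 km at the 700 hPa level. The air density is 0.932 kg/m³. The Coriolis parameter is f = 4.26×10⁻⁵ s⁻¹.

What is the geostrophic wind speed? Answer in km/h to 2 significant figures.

Pressure gradient: |∂P/∂n| = 400 Pa / 451000 m = 8.87×10⁻⁴ Pa/m
Geostrophic balance (pressure-gradient force = Coriolis force):
V_g = (1/(fρ)) |∂P/∂n| = 8.87×10⁻⁴ / (4.26×10⁻⁵ × 0.932) = 22.3 m/s
Converting: 22.3 m/s × 3.6 = 80 km/h

80 km/h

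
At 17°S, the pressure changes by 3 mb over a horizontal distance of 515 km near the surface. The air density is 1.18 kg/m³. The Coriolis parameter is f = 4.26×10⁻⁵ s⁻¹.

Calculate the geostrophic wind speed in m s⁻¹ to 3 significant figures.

11.6 m s⁻¹

Pressure gradient: |∂P/∂n| = 300 Pa / 515000 m = 5.83×10⁻⁴ Pa/m
Geostrophic balance (pressure-gradient force = Coriolis force):
V_g = (1/(fρ)) |∂P/∂n| = 5.83×10⁻⁴ / (4.26×10⁻⁵ × 1.18) = 11.6 m/s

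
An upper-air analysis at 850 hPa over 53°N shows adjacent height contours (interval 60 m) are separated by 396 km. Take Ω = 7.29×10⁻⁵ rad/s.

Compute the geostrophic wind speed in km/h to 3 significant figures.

46.0 km/h

Coriolis parameter at 53°N:
f = 2Ω sin φ = 2 × 7.29×10⁻⁵ × sin 53° = 1.16×10⁻⁴ s⁻¹
Height gradient: |∂Z/∂n| = 60 m / 396000 m = 1.52×10⁻⁴
On a pressure surface, geostrophic balance gives V_g = (g/f)|∂Z/∂n|:
V_g = 9.81 × 1.52×10⁻⁴ / 1.16×10⁻⁴ = 12.8 m/s
Converting: 12.8 m/s × 3.6 = 46.0 km/h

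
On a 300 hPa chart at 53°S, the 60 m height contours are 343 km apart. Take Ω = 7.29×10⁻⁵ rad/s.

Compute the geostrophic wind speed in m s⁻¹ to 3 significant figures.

Coriolis parameter at 53°S:
f = 2Ω sin φ = 2 × 7.29×10⁻⁵ × sin 53° = 1.16×10⁻⁴ s⁻¹
Height gradient: |∂Z/∂n| = 60 m / 343000 m = 1.75×10⁻⁴
On a pressure surface, geostrophic balance gives V_g = (g/f)|∂Z/∂n|:
V_g = 9.81 × 1.75×10⁻⁴ / 1.16×10⁻⁴ = 14.7 m/s

14.7 m s⁻¹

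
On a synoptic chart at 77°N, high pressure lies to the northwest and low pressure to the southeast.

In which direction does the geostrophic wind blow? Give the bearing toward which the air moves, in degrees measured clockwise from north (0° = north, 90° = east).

225°

The pressure-gradient force points toward the southeast (bearing 135°).
Geostrophic balance: in the Northern Hemisphere the Coriolis force deflects motion to the right, so the geostrophic wind blows 90° to the right of the pressure-gradient force (low pressure on the left).
Rotating 135° by 90° clockwise gives 225° — the wind blows toward the southwest.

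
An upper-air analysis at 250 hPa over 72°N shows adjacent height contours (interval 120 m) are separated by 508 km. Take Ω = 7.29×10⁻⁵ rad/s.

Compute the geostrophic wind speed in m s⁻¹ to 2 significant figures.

17 m s⁻¹

Coriolis parameter at 72°N:
f = 2Ω sin φ = 2 × 7.29×10⁻⁵ × sin 72° = 1.39×10⁻⁴ s⁻¹
Height gradient: |∂Z/∂n| = 120 m / 508000 m = 2.36×10⁻⁴
On a pressure surface, geostrophic balance gives V_g = (g/f)|∂Z/∂n|:
V_g = 9.81 × 2.36×10⁻⁴ / 1.39×10⁻⁴ = 16.7 m/s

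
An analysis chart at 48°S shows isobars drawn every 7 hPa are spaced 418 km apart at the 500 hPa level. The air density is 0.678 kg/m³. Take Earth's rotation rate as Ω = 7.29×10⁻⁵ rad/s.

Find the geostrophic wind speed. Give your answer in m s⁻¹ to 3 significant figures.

Coriolis parameter at 48°S:
f = 2Ω sin φ = 2 × 7.29×10⁻⁵ × sin 48° = 1.08×10⁻⁴ s⁻¹
Pressure gradient: |∂P/∂n| = 700 Pa / 418000 m = 1.67×10⁻³ Pa/m
Geostrophic balance (pressure-gradient force = Coriolis force):
V_g = (1/(fρ)) |∂P/∂n| = 1.67×10⁻³ / (1.08×10⁻⁴ × 0.678) = 22.8 m/s

22.8 m s⁻¹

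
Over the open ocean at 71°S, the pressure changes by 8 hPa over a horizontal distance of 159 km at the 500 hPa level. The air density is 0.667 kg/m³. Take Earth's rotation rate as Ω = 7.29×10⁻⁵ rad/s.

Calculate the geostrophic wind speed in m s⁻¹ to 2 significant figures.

Coriolis parameter at 71°S:
f = 2Ω sin φ = 2 × 7.29×10⁻⁵ × sin 71° = 1.38×10⁻⁴ s⁻¹
Pressure gradient: |∂P/∂n| = 800 Pa / 159000 m = 5.03×10⁻³ Pa/m
Geostrophic balance (pressure-gradient force = Coriolis force):
V_g = (1/(fρ)) |∂P/∂n| = 5.03×10⁻³ / (1.38×10⁻⁴ × 0.667) = 54.7 m/s

55 m s⁻¹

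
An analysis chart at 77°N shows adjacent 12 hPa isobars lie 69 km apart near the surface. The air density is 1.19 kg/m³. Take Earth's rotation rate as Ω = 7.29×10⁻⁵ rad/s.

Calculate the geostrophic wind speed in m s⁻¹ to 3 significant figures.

103 m s⁻¹

Coriolis parameter at 77°N:
f = 2Ω sin φ = 2 × 7.29×10⁻⁵ × sin 77° = 1.42×10⁻⁴ s⁻¹
Pressure gradient: |∂P/∂n| = 1200 Pa / 69000 m = 1.74×10⁻² Pa/m
Geostrophic balance (pressure-gradient force = Coriolis force):
V_g = (1/(fρ)) |∂P/∂n| = 1.74×10⁻² / (1.42×10⁻⁴ × 1.19) = 103 m/s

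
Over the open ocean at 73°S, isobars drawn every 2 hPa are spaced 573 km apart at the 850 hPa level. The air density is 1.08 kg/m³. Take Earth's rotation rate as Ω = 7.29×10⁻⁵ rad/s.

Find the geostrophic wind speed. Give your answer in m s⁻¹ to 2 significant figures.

Coriolis parameter at 73°S:
f = 2Ω sin φ = 2 × 7.29×10⁻⁵ × sin 73° = 1.39×10⁻⁴ s⁻¹
Pressure gradient: |∂P/∂n| = 200 Pa / 573000 m = 3.49×10⁻⁴ Pa/m
Geostrophic balance (pressure-gradient force = Coriolis force):
V_g = (1/(fρ)) |∂P/∂n| = 3.49×10⁻⁴ / (1.39×10⁻⁴ × 1.08) = 2.32 m/s

2.3 m s⁻¹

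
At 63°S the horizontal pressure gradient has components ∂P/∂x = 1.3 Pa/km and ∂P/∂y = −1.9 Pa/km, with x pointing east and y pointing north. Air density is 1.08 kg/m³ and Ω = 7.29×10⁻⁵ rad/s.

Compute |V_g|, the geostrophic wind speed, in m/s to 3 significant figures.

Coriolis parameter at 63°S:
f = 2Ω sin φ = 2 × 7.29×10⁻⁵ × sin 63° = 1.30×10⁻⁴ s⁻¹
In the Southern Hemisphere f is negative: f = −1.30×10⁻⁴ s⁻¹.
Component geostrophic relations (x east, y north):
u_g = −(1/(fρ)) ∂P/∂y,  v_g = (1/(fρ)) ∂P/∂x
u_g = −(−1.9×10⁻³)/(−1.30×10⁻⁴ × 1.08) = −13.5 m/s;  v_g = (1.3×10⁻³)/(−1.30×10⁻⁴ × 1.08) = −9.27 m/s
|V_g| = √(u_g² + v_g²) = 16.4 m/s

16.4 m/s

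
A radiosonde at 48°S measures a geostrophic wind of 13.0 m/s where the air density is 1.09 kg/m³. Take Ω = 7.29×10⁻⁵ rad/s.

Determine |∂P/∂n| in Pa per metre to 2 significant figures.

Coriolis parameter at 48°S:
f = 2Ω sin φ = 2 × 7.29×10⁻⁵ × sin 48° = 1.08×10⁻⁴ s⁻¹
Geostrophic balance rearranged: |∂P/∂n| = f ρ V_g
|∂P/∂n| = 1.08×10⁻⁴ × 1.09 × 13.0 = 1.54×10⁻³ Pa/m

1.5×10⁻³ Pa/m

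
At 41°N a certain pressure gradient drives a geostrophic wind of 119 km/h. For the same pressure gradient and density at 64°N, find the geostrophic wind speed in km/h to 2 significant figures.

87 km/h

With the same pressure gradient and density, V_g ∝ 1/f ∝ 1/sin φ.
V₂ = V₁ · sin φ₁ / sin φ₂ = 119 × sin 41° / sin 64°
V₂ = 119 × 0.6561/0.8988 = 87 km/h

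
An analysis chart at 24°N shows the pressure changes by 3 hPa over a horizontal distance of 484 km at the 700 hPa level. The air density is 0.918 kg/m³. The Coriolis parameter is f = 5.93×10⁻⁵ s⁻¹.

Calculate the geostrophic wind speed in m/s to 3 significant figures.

11.4 m/s

Pressure gradient: |∂P/∂n| = 300 Pa / 484000 m = 6.20×10⁻⁴ Pa/m
Geostrophic balance (pressure-gradient force = Coriolis force):
V_g = (1/(fρ)) |∂P/∂n| = 6.20×10⁻⁴ / (5.93×10⁻⁵ × 0.918) = 11.4 m/s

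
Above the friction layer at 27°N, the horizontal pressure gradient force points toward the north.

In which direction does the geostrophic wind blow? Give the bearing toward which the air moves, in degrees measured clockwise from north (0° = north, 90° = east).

The pressure-gradient force points toward the north (bearing 000°).
Geostrophic balance: in the Northern Hemisphere the Coriolis force deflects motion to the right, so the geostrophic wind blows 90° to the right of the pressure-gradient force (low pressure on the left).
Rotating 000° by 90° clockwise gives 090° — the wind blows toward the east.

090°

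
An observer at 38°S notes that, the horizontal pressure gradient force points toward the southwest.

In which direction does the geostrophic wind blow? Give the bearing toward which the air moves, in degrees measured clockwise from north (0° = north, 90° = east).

The pressure-gradient force points toward the southwest (bearing 225°).
Geostrophic balance: in the Southern Hemisphere the Coriolis force deflects motion to the left, so the geostrophic wind blows 90° to the left of the pressure-gradient force (low pressure on the right).
Rotating 225° by 90° counterclockwise gives 135° — the wind blows toward the southeast.

135°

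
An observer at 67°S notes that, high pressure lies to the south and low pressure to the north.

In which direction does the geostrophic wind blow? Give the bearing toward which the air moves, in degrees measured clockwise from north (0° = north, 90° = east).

270°

The pressure-gradient force points toward the north (bearing 000°).
Geostrophic balance: in the Southern Hemisphere the Coriolis force deflects motion to the left, so the geostrophic wind blows 90° to the left of the pressure-gradient force (low pressure on the right).
Rotating 000° by 90° counterclockwise gives 270° — the wind blows toward the west.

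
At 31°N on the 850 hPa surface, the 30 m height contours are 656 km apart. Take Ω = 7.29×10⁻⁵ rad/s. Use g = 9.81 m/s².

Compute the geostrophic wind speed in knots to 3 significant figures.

11.6 knots

Coriolis parameter at 31°N:
f = 2Ω sin φ = 2 × 7.29×10⁻⁵ × sin 31° = 7.51×10⁻⁵ s⁻¹
Height gradient: |∂Z/∂n| = 30 m / 656000 m = 4.57×10⁻⁵
On a pressure surface, geostrophic balance gives V_g = (g/f)|∂Z/∂n|:
V_g = 9.81 × 4.57×10⁻⁵ / 7.51×10⁻⁵ = 5.97 m/s
Converting: 5.97 m/s × 1.944 = 11.6 knots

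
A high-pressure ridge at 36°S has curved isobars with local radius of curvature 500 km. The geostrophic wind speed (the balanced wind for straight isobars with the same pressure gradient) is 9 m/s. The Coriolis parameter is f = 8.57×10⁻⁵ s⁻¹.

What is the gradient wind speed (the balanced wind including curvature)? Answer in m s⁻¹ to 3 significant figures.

12.9 m s⁻¹

Around a high, pressure-gradient force acts outward with centrifugal, so Coriolis balances both:
fV = (1/ρ)|∂P/∂n| + V²/R  →  V² − fR·V + fR·V_g = 0
With fR = 8.57×10⁻⁵ × 500×10³ m = 42.8 m/s:
V = [fR − √((fR)² − 4 fR V_g)]/2 = [42.8 − √(42.8² − 4×42.8×9)]/2 = 12.9 m/s
Supergeostrophic (V > V_g = 9 m/s), as expected around a high.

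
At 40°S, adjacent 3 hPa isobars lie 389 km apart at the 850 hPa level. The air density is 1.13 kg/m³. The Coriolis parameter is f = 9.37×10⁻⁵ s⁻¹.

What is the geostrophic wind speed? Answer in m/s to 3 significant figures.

7.28 m/s

Pressure gradient: |∂P/∂n| = 300 Pa / 389000 m = 7.71×10⁻⁴ Pa/m
Geostrophic balance (pressure-gradient force = Coriolis force):
V_g = (1/(fρ)) |∂P/∂n| = 7.71×10⁻⁴ / (9.37×10⁻⁵ × 1.13) = 7.28 m/s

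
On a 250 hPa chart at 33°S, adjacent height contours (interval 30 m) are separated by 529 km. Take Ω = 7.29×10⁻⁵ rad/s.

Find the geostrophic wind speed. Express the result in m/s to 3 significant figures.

Coriolis parameter at 33°S:
f = 2Ω sin φ = 2 × 7.29×10⁻⁵ × sin 33° = 7.94×10⁻⁵ s⁻¹
Height gradient: |∂Z/∂n| = 30 m / 529000 m = 5.67×10⁻⁵
On a pressure surface, geostrophic balance gives V_g = (g/f)|∂Z/∂n|:
V_g = 9.81 × 5.67×10⁻⁵ / 7.94×10⁻⁵ = 7.01 m/s

7.01 m/s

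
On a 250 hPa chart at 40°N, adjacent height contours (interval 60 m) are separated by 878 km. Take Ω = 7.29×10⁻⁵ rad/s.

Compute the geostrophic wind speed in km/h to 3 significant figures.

Coriolis parameter at 40°N:
f = 2Ω sin φ = 2 × 7.29×10⁻⁵ × sin 40° = 9.37×10⁻⁵ s⁻¹
Height gradient: |∂Z/∂n| = 60 m / 878000 m = 6.83×10⁻⁵
On a pressure surface, geostrophic balance gives V_g = (g/f)|∂Z/∂n|:
V_g = 9.81 × 6.83×10⁻⁵ / 9.37×10⁻⁵ = 7.15 m/s
Converting: 7.15 m/s × 3.6 = 25.8 km/h

25.8 km/h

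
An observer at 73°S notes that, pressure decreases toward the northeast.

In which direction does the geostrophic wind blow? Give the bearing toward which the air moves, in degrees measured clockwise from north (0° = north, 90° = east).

The pressure-gradient force points toward the northeast (bearing 045°).
Geostrophic balance: in the Southern Hemisphere the Coriolis force deflects motion to the left, so the geostrophic wind blows 90° to the left of the pressure-gradient force (low pressure on the right).
Rotating 045° by 90° counterclockwise gives 315° — the wind blows toward the northwest.

315°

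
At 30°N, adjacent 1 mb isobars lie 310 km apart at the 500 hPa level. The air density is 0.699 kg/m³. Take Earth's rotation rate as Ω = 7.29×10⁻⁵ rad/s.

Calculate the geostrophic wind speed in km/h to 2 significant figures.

23 km/h

Coriolis parameter at 30°N:
f = 2Ω sin φ = 2 × 7.29×10⁻⁵ × sin 30° = 7.29×10⁻⁵ s⁻¹
Pressure gradient: |∂P/∂n| = 100 Pa / 310000 m = 3.23×10⁻⁴ Pa/m
Geostrophic balance (pressure-gradient force = Coriolis force):
V_g = (1/(fρ)) |∂P/∂n| = 3.23×10⁻⁴ / (7.29×10⁻⁵ × 0.699) = 6.33 m/s
Converting: 6.33 m/s × 3.6 = 23 km/h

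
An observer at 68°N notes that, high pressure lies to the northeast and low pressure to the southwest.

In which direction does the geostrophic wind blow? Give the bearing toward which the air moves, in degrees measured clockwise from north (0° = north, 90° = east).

315°

The pressure-gradient force points toward the southwest (bearing 225°).
Geostrophic balance: in the Northern Hemisphere the Coriolis force deflects motion to the right, so the geostrophic wind blows 90° to the right of the pressure-gradient force (low pressure on the left).
Rotating 225° by 90° clockwise gives 315° — the wind blows toward the northwest.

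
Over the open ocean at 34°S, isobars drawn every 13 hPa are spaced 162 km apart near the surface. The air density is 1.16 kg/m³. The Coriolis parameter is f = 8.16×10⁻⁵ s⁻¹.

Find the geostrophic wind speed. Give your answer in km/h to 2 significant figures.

310 km/h

Pressure gradient: |∂P/∂n| = 1300 Pa / 162000 m = 8.02×10⁻³ Pa/m
Geostrophic balance (pressure-gradient force = Coriolis force):
V_g = (1/(fρ)) |∂P/∂n| = 8.02×10⁻³ / (8.16×10⁻⁵ × 1.16) = 84.8 m/s
Converting: 84.8 m/s × 3.6 = 310 km/h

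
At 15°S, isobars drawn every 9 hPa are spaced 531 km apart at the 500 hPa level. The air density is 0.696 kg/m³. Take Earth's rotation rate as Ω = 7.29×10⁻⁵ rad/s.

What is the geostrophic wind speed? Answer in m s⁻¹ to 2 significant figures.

Coriolis parameter at 15°S:
f = 2Ω sin φ = 2 × 7.29×10⁻⁵ × sin 15° = 3.77×10⁻⁵ s⁻¹
Pressure gradient: |∂P/∂n| = 900 Pa / 531000 m = 1.69×10⁻³ Pa/m
Geostrophic balance (pressure-gradient force = Coriolis force):
V_g = (1/(fρ)) |∂P/∂n| = 1.69×10⁻³ / (3.77×10⁻⁵ × 0.696) = 64.5 m/s

65 m s⁻¹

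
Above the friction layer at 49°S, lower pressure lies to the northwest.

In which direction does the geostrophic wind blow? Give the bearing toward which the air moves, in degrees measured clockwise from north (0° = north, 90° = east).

The pressure-gradient force points toward the northwest (bearing 315°).
Geostrophic balance: in the Southern Hemisphere the Coriolis force deflects motion to the left, so the geostrophic wind blows 90° to the left of the pressure-gradient force (low pressure on the right).
Rotating 315° by 90° counterclockwise gives 225° — the wind blows toward the southwest.

225°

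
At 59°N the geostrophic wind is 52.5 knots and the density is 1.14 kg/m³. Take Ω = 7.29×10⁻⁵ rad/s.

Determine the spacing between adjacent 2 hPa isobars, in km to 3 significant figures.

Coriolis parameter at 59°N:
f = 2Ω sin φ = 2 × 7.29×10⁻⁵ × sin 59° = 1.25×10⁻⁴ s⁻¹
Wind speed in SI: 52.5 knots = 27.0 m/s
Geostrophic balance rearranged: |∂P/∂n| = f ρ V_g
|∂P/∂n| = 1.25×10⁻⁴ × 1.14 × 27.0 = 3.85×10⁻³ Pa/m
Isobar spacing: Δn = ΔP/|∂P/∂n| = 200 Pa / 3.85×10⁻³ Pa/m = 51976 m ≈ 52.0 km

52.0 km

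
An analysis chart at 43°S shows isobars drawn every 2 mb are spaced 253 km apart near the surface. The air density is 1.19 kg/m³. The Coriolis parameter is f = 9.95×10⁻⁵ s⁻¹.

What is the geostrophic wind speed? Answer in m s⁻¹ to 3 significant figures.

6.68 m s⁻¹

Pressure gradient: |∂P/∂n| = 200 Pa / 253000 m = 7.91×10⁻⁴ Pa/m
Geostrophic balance (pressure-gradient force = Coriolis force):
V_g = (1/(fρ)) |∂P/∂n| = 7.91×10⁻⁴ / (9.95×10⁻⁵ × 1.19) = 6.68 m/s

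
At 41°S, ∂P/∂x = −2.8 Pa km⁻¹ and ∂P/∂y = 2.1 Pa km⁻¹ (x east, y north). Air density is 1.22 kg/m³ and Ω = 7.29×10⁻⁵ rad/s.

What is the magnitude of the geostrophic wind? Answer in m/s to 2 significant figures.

30 m/s

Coriolis parameter at 41°S:
f = 2Ω sin φ = 2 × 7.29×10⁻⁵ × sin 41° = 9.57×10⁻⁵ s⁻¹
In the Southern Hemisphere f is negative: f = −9.57×10⁻⁵ s⁻¹.
Component geostrophic relations (x east, y north):
u_g = −(1/(fρ)) ∂P/∂y,  v_g = (1/(fρ)) ∂P/∂x
u_g = −(2.1×10⁻³)/(−9.57×10⁻⁵ × 1.22) = 18.0 m/s;  v_g = (−2.8×10⁻³)/(−9.57×10⁻⁵ × 1.22) = 24.0 m/s
|V_g| = √(u_g² + v_g²) = 30.0 m/s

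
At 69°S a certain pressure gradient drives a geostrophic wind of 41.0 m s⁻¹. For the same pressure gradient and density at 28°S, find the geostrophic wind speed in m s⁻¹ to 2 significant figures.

82 m s⁻¹

With the same pressure gradient and density, V_g ∝ 1/f ∝ 1/sin φ.
V₂ = V₁ · sin φ₁ / sin φ₂ = 41.0 × sin 69° / sin 28°
V₂ = 41.0 × 0.9336/0.4695 = 82 m s⁻¹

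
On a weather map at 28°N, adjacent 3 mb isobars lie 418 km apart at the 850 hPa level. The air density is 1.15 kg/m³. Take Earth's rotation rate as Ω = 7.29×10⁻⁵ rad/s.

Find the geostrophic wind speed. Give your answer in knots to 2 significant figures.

Coriolis parameter at 28°N:
f = 2Ω sin φ = 2 × 7.29×10⁻⁵ × sin 28° = 6.84×10⁻⁵ s⁻¹
Pressure gradient: |∂P/∂n| = 300 Pa / 418000 m = 7.18×10⁻⁴ Pa/m
Geostrophic balance (pressure-gradient force = Coriolis force):
V_g = (1/(fρ)) |∂P/∂n| = 7.18×10⁻⁴ / (6.84×10⁻⁵ × 1.15) = 9.12 m/s
Converting: 9.12 m/s × 1.944 = 18 knots

18 knots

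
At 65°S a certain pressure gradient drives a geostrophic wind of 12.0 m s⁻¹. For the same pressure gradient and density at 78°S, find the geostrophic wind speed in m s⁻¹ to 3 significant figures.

11.1 m s⁻¹

With the same pressure gradient and density, V_g ∝ 1/f ∝ 1/sin φ.
V₂ = V₁ · sin φ₁ / sin φ₂ = 12.0 × sin 65° / sin 78°
V₂ = 12.0 × 0.9063/0.9781 = 11.1 m s⁻¹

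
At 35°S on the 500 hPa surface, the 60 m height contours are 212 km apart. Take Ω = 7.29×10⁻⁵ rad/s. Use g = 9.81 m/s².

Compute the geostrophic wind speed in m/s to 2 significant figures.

Coriolis parameter at 35°S:
f = 2Ω sin φ = 2 × 7.29×10⁻⁵ × sin 35° = 8.36×10⁻⁵ s⁻¹
Height gradient: |∂Z/∂n| = 60 m / 212000 m = 2.83×10⁻⁴
On a pressure surface, geostrophic balance gives V_g = (g/f)|∂Z/∂n|:
V_g = 9.81 × 2.83×10⁻⁴ / 8.36×10⁻⁵ = 33.2 m/s

33 m/s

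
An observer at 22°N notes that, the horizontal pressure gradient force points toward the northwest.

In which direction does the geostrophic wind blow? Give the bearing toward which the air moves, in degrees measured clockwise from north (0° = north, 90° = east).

The pressure-gradient force points toward the northwest (bearing 315°).
Geostrophic balance: in the Northern Hemisphere the Coriolis force deflects motion to the right, so the geostrophic wind blows 90° to the right of the pressure-gradient force (low pressure on the left).
Rotating 315° by 90° clockwise gives 045° — the wind blows toward the northeast.

045°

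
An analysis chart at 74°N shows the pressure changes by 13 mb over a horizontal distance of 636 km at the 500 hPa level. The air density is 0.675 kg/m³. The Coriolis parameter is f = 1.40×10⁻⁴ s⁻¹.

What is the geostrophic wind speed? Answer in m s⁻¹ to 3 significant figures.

Pressure gradient: |∂P/∂n| = 1300 Pa / 636000 m = 2.04×10⁻³ Pa/m
Geostrophic balance (pressure-gradient force = Coriolis force):
V_g = (1/(fρ)) |∂P/∂n| = 2.04×10⁻³ / (1.40×10⁻⁴ × 0.675) = 21.6 m/s

21.6 m s⁻¹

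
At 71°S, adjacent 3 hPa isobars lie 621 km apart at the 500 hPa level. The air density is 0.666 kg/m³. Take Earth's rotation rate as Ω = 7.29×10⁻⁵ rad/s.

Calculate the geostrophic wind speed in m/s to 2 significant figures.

5.3 m/s

Coriolis parameter at 71°S:
f = 2Ω sin φ = 2 × 7.29×10⁻⁵ × sin 71° = 1.38×10⁻⁴ s⁻¹
Pressure gradient: |∂P/∂n| = 300 Pa / 621000 m = 4.83×10⁻⁴ Pa/m
Geostrophic balance (pressure-gradient force = Coriolis force):
V_g = (1/(fρ)) |∂P/∂n| = 4.83×10⁻⁴ / (1.38×10⁻⁴ × 0.666) = 5.26 m/s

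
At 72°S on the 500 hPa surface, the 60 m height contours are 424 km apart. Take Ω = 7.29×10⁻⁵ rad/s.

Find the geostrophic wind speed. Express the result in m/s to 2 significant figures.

Coriolis parameter at 72°S:
f = 2Ω sin φ = 2 × 7.29×10⁻⁵ × sin 72° = 1.39×10⁻⁴ s⁻¹
Height gradient: |∂Z/∂n| = 60 m / 424000 m = 1.42×10⁻⁴
On a pressure surface, geostrophic balance gives V_g = (g/f)|∂Z/∂n|:
V_g = 9.81 × 1.42×10⁻⁴ / 1.39×10⁻⁴ = 10.0 m/s

10 m/s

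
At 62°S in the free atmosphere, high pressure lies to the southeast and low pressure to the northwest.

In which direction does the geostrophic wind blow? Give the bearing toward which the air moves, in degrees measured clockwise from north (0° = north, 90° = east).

The pressure-gradient force points toward the northwest (bearing 315°).
Geostrophic balance: in the Southern Hemisphere the Coriolis force deflects motion to the left, so the geostrophic wind blows 90° to the left of the pressure-gradient force (low pressure on the right).
Rotating 315° by 90° counterclockwise gives 225° — the wind blows toward the southwest.

225°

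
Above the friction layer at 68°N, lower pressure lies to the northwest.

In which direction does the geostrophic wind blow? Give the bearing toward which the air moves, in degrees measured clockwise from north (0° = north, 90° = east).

The pressure-gradient force points toward the northwest (bearing 315°).
Geostrophic balance: in the Northern Hemisphere the Coriolis force deflects motion to the right, so the geostrophic wind blows 90° to the right of the pressure-gradient force (low pressure on the left).
Rotating 315° by 90° clockwise gives 045° — the wind blows toward the northeast.

045°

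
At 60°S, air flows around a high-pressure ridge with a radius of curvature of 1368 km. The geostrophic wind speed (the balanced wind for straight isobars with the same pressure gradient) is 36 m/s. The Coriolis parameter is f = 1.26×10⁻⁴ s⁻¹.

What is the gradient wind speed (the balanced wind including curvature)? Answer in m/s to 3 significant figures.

51.2 m/s

Around a high, pressure-gradient force acts outward with centrifugal, so Coriolis balances both:
fV = (1/ρ)|∂P/∂n| + V²/R  →  V² − fR·V + fR·V_g = 0
With fR = 1.26×10⁻⁴ × 1368×10³ m = 172 m/s:
V = [fR − √((fR)² − 4 fR V_g)]/2 = [172 − √(172² − 4×172×36)]/2 = 51.2 m/s
Supergeostrophic (V > V_g = 36 m/s), as expected around a high.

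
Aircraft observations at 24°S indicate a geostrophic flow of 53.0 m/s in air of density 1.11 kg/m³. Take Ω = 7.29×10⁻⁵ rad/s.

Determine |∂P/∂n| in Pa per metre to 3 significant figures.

Coriolis parameter at 24°S:
f = 2Ω sin φ = 2 × 7.29×10⁻⁵ × sin 24° = 5.93×10⁻⁵ s⁻¹
Geostrophic balance rearranged: |∂P/∂n| = f ρ V_g
|∂P/∂n| = 5.93×10⁻⁵ × 1.11 × 53.0 = 3.49×10⁻³ Pa/m

3.49×10⁻³ Pa/m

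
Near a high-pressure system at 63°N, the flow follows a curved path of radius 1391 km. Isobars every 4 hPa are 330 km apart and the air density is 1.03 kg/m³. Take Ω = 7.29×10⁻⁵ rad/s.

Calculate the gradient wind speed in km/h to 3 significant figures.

Coriolis parameter at 63°N:
f = 2Ω sin φ = 2 × 7.29×10⁻⁵ × sin 63° = 1.30×10⁻⁴ s⁻¹
Pressure gradient: |∂P/∂n| = 400 Pa / 330000 m = 1.21×10⁻³ Pa/m
Geostrophic speed: V_g = |∂P/∂n|/(fρ) = 1.21×10⁻³/(1.30×10⁻⁴ × 1.03) = 9.06 m/s
Around a high, pressure-gradient force acts outward with centrifugal, so Coriolis balances both:
fV = (1/ρ)|∂P/∂n| + V²/R  →  V² − fR·V + fR·V_g = 0
With fR = 1.30×10⁻⁴ × 1391×10³ m = 181 m/s:
V = [fR − √((fR)² − 4 fR V_g)]/2 = [181 − √(181² − 4×181×9.06)]/2 = 9.57 m/s
Supergeostrophic (V > V_g = 9.06 m/s), as expected around a high.
Converting: 9.57 m/s × 3.6 = 34.4 km/h

34.4 km/h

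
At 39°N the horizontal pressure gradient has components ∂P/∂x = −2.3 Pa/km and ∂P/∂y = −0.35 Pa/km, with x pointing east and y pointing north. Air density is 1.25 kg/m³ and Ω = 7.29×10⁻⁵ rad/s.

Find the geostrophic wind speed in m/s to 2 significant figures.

20 m/s

Coriolis parameter at 39°N:
f = 2Ω sin φ = 2 × 7.29×10⁻⁵ × sin 39° = 9.18×10⁻⁵ s⁻¹
Component geostrophic relations (x east, y north):
u_g = −(1/(fρ)) ∂P/∂y,  v_g = (1/(fρ)) ∂P/∂x
u_g = −(−0.35×10⁻³)/(9.18×10⁻⁵ × 1.25) = 3.05 m/s;  v_g = (−2.3×10⁻³)/(9.18×10⁻⁵ × 1.25) = −20.1 m/s
|V_g| = √(u_g² + v_g²) = 20.3 m/s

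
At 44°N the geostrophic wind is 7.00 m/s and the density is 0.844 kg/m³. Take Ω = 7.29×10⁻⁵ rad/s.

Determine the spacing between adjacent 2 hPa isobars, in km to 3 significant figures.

Coriolis parameter at 44°N:
f = 2Ω sin φ = 2 × 7.29×10⁻⁵ × sin 44° = 1.01×10⁻⁴ s⁻¹
Geostrophic balance rearranged: |∂P/∂n| = f ρ V_g
|∂P/∂n| = 1.01×10⁻⁴ × 0.844 × 7.00 = 5.98×10⁻⁴ Pa/m
Isobar spacing: Δn = ΔP/|∂P/∂n| = 200 Pa / 5.98×10⁻⁴ Pa/m = 334242 m ≈ 334 km

334 km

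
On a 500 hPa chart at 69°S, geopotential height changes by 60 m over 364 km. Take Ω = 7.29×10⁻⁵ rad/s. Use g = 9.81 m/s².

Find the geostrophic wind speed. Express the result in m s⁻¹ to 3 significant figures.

Coriolis parameter at 69°S:
f = 2Ω sin φ = 2 × 7.29×10⁻⁵ × sin 69° = 1.36×10⁻⁴ s⁻¹
Height gradient: |∂Z/∂n| = 60 m / 364000 m = 1.65×10⁻⁴
On a pressure surface, geostrophic balance gives V_g = (g/f)|∂Z/∂n|:
V_g = 9.81 × 1.65×10⁻⁴ / 1.36×10⁻⁴ = 11.9 m/s

11.9 m s⁻¹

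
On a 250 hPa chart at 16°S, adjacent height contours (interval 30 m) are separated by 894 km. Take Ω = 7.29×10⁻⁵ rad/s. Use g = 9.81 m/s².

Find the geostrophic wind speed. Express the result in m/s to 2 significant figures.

Coriolis parameter at 16°S:
f = 2Ω sin φ = 2 × 7.29×10⁻⁵ × sin 16° = 4.02×10⁻⁵ s⁻¹
Height gradient: |∂Z/∂n| = 30 m / 894000 m = 3.36×10⁻⁵
On a pressure surface, geostrophic balance gives V_g = (g/f)|∂Z/∂n|:
V_g = 9.81 × 3.36×10⁻⁵ / 4.02×10⁻⁵ = 8.19 m/s

8.2 m/s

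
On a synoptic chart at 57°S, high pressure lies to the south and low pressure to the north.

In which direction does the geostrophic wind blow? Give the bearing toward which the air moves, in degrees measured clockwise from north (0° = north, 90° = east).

The pressure-gradient force points toward the north (bearing 000°).
Geostrophic balance: in the Southern Hemisphere the Coriolis force deflects motion to the left, so the geostrophic wind blows 90° to the left of the pressure-gradient force (low pressure on the right).
Rotating 000° by 90° counterclockwise gives 270° — the wind blows toward the west.

270°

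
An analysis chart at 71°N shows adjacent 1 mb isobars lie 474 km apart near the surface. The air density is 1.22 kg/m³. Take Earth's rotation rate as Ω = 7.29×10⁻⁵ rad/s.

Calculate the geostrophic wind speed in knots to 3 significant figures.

Coriolis parameter at 71°N:
f = 2Ω sin φ = 2 × 7.29×10⁻⁵ × sin 71° = 1.38×10⁻⁴ s⁻¹
Pressure gradient: |∂P/∂n| = 100 Pa / 474000 m = 2.11×10⁻⁴ Pa/m
Geostrophic balance (pressure-gradient force = Coriolis force):
V_g = (1/(fρ)) |∂P/∂n| = 2.11×10⁻⁴ / (1.38×10⁻⁴ × 1.22) = 1.25 m/s
Converting: 1.25 m/s × 1.944 = 2.44 knots

2.44 knots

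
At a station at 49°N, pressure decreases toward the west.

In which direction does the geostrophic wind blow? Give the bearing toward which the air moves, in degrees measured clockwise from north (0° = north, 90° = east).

000°

The pressure-gradient force points toward the west (bearing 270°).
Geostrophic balance: in the Northern Hemisphere the Coriolis force deflects motion to the right, so the geostrophic wind blows 90° to the right of the pressure-gradient force (low pressure on the left).
Rotating 270° by 90° clockwise gives 000° — the wind blows toward the north.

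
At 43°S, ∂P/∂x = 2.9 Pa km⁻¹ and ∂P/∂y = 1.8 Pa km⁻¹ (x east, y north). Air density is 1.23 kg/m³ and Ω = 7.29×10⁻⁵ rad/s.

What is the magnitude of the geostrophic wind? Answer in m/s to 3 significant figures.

Coriolis parameter at 43°S:
f = 2Ω sin φ = 2 × 7.29×10⁻⁵ × sin 43° = 9.94×10⁻⁵ s⁻¹
In the Southern Hemisphere f is negative: f = −9.94×10⁻⁵ s⁻¹.
Component geostrophic relations (x east, y north):
u_g = −(1/(fρ)) ∂P/∂y,  v_g = (1/(fρ)) ∂P/∂x
u_g = −(1.8×10⁻³)/(−9.94×10⁻⁵ × 1.23) = 14.7 m/s;  v_g = (2.9×10⁻³)/(−9.94×10⁻⁵ × 1.23) = −23.7 m/s
|V_g| = √(u_g² + v_g²) = 27.9 m/s

27.9 m/s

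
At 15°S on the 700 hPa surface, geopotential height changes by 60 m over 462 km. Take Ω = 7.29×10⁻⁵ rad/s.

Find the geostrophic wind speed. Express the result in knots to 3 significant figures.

65.6 knots

Coriolis parameter at 15°S:
f = 2Ω sin φ = 2 × 7.29×10⁻⁵ × sin 15° = 3.77×10⁻⁵ s⁻¹
Height gradient: |∂Z/∂n| = 60 m / 462000 m = 1.30×10⁻⁴
On a pressure surface, geostrophic balance gives V_g = (g/f)|∂Z/∂n|:
V_g = 9.81 × 1.30×10⁻⁴ / 3.77×10⁻⁵ = 33.8 m/s
Converting: 33.8 m/s × 1.944 = 65.6 knots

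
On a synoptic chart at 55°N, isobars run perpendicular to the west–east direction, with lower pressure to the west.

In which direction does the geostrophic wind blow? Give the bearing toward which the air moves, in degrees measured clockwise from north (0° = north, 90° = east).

000°

The pressure-gradient force points toward the west (bearing 270°).
Geostrophic balance: in the Northern Hemisphere the Coriolis force deflects motion to the right, so the geostrophic wind blows 90° to the right of the pressure-gradient force (low pressure on the left).
Rotating 270° by 90° clockwise gives 000° — the wind blows toward the north.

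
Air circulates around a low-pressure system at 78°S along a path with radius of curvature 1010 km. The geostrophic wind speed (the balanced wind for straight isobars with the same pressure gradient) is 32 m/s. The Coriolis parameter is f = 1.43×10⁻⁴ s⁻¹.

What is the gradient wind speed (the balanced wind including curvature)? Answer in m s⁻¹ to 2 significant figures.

27 m s⁻¹

Around a low, centrifugal force acts outward with Coriolis, so pressure-gradient force balances both:
(1/ρ)|∂P/∂n| = fV + V²/R  →  V² + fR·V − fR·V_g = 0
With fR = 1.43×10⁻⁴ × 1010×10³ m = 144 m/s:
V = [−fR + √((fR)² + 4 fR V_g)]/2 = [−144 + √(144² + 4×144×32)]/2 = 27 m/s
Subgeostrophic (V < V_g = 32 m/s), as expected around a low.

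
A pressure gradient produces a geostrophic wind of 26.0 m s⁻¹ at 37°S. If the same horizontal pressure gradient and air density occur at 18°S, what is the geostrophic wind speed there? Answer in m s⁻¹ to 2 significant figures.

51 m s⁻¹

With the same pressure gradient and density, V_g ∝ 1/f ∝ 1/sin φ.
V₂ = V₁ · sin φ₁ / sin φ₂ = 26.0 × sin 37° / sin 18°
V₂ = 26.0 × 0.6018/0.3090 = 51 m s⁻¹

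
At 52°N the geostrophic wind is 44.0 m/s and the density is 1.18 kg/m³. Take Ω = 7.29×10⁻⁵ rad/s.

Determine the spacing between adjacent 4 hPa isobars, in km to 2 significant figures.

67 km

Coriolis parameter at 52°N:
f = 2Ω sin φ = 2 × 7.29×10⁻⁵ × sin 52° = 1.15×10⁻⁴ s⁻¹
Geostrophic balance rearranged: |∂P/∂n| = f ρ V_g
|∂P/∂n| = 1.15×10⁻⁴ × 1.18 × 44.0 = 5.97×10⁻³ Pa/m
Isobar spacing: Δn = ΔP/|∂P/∂n| = 400 Pa / 5.97×10⁻³ Pa/m = 67056 m ≈ 67 km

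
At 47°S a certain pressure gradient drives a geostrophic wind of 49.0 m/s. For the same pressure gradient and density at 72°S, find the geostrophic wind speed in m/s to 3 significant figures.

With the same pressure gradient and density, V_g ∝ 1/f ∝ 1/sin φ.
V₂ = V₁ · sin φ₁ / sin φ₂ = 49.0 × sin 47° / sin 72°
V₂ = 49.0 × 0.7314/0.9511 = 37.7 m/s

37.7 m/s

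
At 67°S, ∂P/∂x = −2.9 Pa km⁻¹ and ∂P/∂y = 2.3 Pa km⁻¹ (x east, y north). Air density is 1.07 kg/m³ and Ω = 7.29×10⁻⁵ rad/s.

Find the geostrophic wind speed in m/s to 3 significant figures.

25.8 m/s

Coriolis parameter at 67°S:
f = 2Ω sin φ = 2 × 7.29×10⁻⁵ × sin 67° = 1.34×10⁻⁴ s⁻¹
In the Southern Hemisphere f is negative: f = −1.34×10⁻⁴ s⁻¹.
Component geostrophic relations (x east, y north):
u_g = −(1/(fρ)) ∂P/∂y,  v_g = (1/(fρ)) ∂P/∂x
u_g = −(2.3×10⁻³)/(−1.34×10⁻⁴ × 1.07) = 16.0 m/s;  v_g = (−2.9×10⁻³)/(−1.34×10⁻⁴ × 1.07) = 20.2 m/s
|V_g| = √(u_g² + v_g²) = 25.8 m/s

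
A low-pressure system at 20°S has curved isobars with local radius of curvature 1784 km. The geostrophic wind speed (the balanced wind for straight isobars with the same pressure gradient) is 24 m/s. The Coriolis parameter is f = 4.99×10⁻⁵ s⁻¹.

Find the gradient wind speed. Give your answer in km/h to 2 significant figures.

Around a low, centrifugal force acts outward with Coriolis, so pressure-gradient force balances both:
(1/ρ)|∂P/∂n| = fV + V²/R  →  V² + fR·V − fR·V_g = 0
With fR = 4.99×10⁻⁵ × 1784×10³ m = 89.0 m/s:
V = [−fR + √((fR)² + 4 fR V_g)]/2 = [−89.0 + √(89.0² + 4×89.0×24)]/2 = 19.7 m/s
Subgeostrophic (V < V_g = 24 m/s), as expected around a low.
Converting: 19.7 m/s × 3.6 = 71 km/h

71 km/h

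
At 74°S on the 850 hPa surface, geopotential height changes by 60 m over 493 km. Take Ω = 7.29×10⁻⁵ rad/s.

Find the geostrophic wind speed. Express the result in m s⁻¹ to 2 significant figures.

Coriolis parameter at 74°S:
f = 2Ω sin φ = 2 × 7.29×10⁻⁵ × sin 74° = 1.40×10⁻⁴ s⁻¹
Height gradient: |∂Z/∂n| = 60 m / 493000 m = 1.22×10⁻⁴
On a pressure surface, geostrophic balance gives V_g = (g/f)|∂Z/∂n|:
V_g = 9.81 × 1.22×10⁻⁴ / 1.40×10⁻⁴ = 8.52 m/s

8.5 m s⁻¹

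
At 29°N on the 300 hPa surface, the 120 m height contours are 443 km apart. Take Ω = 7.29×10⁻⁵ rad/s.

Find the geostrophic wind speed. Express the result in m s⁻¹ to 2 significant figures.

Coriolis parameter at 29°N:
f = 2Ω sin φ = 2 × 7.29×10⁻⁵ × sin 29° = 7.07×10⁻⁵ s⁻¹
Height gradient: |∂Z/∂n| = 120 m / 443000 m = 2.71×10⁻⁴
On a pressure surface, geostrophic balance gives V_g = (g/f)|∂Z/∂n|:
V_g = 9.81 × 2.71×10⁻⁴ / 7.07×10⁻⁵ = 37.6 m/s

38 m s⁻¹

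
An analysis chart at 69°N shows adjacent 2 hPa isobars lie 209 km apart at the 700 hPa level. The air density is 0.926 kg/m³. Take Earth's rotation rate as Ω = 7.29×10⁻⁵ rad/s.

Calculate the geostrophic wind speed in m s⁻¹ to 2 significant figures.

7.6 m s⁻¹

Coriolis parameter at 69°N:
f = 2Ω sin φ = 2 × 7.29×10⁻⁵ × sin 69° = 1.36×10⁻⁴ s⁻¹
Pressure gradient: |∂P/∂n| = 200 Pa / 209000 m = 9.57×10⁻⁴ Pa/m
Geostrophic balance (pressure-gradient force = Coriolis force):
V_g = (1/(fρ)) |∂P/∂n| = 9.57×10⁻⁴ / (1.36×10⁻⁴ × 0.926) = 7.59 m/s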